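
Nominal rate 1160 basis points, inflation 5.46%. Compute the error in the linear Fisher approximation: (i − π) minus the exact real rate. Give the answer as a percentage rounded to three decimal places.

Approximate: r ≈ 11.600% − 5.460% = 6.1400%
Exact: (1 + 0.1160)/(1 + 0.0546) − 1 = 5.8221%
Error = 6.1400% − 5.8221% = 0.3179% → 0.318%.

0.318%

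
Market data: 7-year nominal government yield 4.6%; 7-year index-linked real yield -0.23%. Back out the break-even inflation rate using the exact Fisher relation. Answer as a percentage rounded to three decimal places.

4.841%

(1 + π) = (1 + i)/(1 + r) = 1.04600 / 0.99770 = 1.048411
Break-even inflation = 1.048411 − 1 → 4.841%.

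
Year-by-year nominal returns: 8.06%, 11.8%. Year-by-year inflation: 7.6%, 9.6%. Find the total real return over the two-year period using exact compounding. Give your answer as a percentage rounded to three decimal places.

2.443%

Nominal growth factor = 1.0806 × 1.1180 = 1.208111
Price-level growth factor = 1.0760 × 1.0960 = 1.179296
Real growth factor = 1.208111 / 1.179296 = 1.024434
Total real return = 1.024434 − 1 → 2.443%.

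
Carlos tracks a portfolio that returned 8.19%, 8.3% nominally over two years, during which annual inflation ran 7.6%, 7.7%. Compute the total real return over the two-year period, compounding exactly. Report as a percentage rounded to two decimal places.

1.11%

Nominal growth factor = 1.0819 × 1.0830 = 1.171698
Price-level growth factor = 1.0760 × 1.0770 = 1.158852
Real growth factor = 1.171698 / 1.158852 = 1.011085
Total real return = 1.011085 − 1 → 1.11%.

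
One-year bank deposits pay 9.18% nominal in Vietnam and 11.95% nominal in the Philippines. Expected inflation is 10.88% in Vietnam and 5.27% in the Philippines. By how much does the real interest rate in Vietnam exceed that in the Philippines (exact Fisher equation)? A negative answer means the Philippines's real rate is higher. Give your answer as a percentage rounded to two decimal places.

-7.88%

Vietnam: (1 + 0.0918)/(1 + 0.1088) − 1 = -1.5332%
The Philippines: (1 + 0.1195)/(1 + 0.0527) − 1 = 6.3456%
Differential = -1.5332% − 6.3456% = -7.8788% → -7.88%.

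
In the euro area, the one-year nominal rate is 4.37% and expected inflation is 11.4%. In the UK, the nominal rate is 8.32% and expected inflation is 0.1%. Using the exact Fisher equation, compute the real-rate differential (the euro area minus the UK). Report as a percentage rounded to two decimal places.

The euro area: (1 + 0.0437)/(1 + 0.1140) − 1 = -6.3106%
The UK: (1 + 0.0832)/(1 + 0.0010) − 1 = 8.2118%
Differential = -6.3106% − 8.2118% = -14.5224% → -14.52%.

-14.52%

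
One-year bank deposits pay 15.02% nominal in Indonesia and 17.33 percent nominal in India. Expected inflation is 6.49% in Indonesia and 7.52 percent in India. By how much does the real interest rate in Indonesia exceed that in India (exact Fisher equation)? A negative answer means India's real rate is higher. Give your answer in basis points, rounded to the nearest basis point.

Indonesia: (1 + 0.1502)/(1 + 0.0649) − 1 = 8.0101%
India: (1 + 0.1733)/(1 + 0.0752) − 1 = 9.1239%
Differential = 8.0101% − 9.1239% = -1.1137% → -111 basis points.

-111 basis points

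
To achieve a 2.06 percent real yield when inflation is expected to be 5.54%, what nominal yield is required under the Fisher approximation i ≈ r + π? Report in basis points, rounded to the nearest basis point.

i ≈ r + π = 2.06% + 5.54% = 760 basis points.

760 basis points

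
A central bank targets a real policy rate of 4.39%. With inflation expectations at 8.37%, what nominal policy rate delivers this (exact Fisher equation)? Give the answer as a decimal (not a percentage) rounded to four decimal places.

0.1313

(1 + i) = (1 + r)(1 + π) = 1.04390 × 1.08370 = 1.13127443
i = 1.13127443 − 1, so the required nominal rate is 0.1313.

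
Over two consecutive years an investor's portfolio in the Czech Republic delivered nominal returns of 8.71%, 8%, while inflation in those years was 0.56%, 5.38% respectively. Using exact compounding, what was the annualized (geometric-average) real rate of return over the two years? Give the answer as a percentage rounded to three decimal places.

5.258%

Nominal growth factor = 1.0871 × 1.0800 = 1.17406800
Price-level growth factor = 1.0056 × 1.0538 = 1.05970128
Real growth factor = 1.17406800 / 1.05970128 = 1.10792355
Annualized real rate = 1.10792355^(1/2) − 1 = 5.2579% → 5.258%.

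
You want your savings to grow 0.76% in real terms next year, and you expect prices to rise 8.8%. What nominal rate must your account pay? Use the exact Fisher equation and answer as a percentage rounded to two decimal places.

9.63%

(1 + i) = (1 + r)(1 + π) = 1.00760 × 1.08800 = 1.0962688
i = 1.0962688 − 1, so the required nominal rate is 9.63%.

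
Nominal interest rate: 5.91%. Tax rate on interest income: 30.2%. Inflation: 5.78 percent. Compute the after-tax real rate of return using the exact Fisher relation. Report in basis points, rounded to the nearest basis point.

-156 basis points

After-tax nominal return = 5.91% × (1 − 0.302) = 4.12518%.
1 + r = 1.0412518 / 1.05780 = 0.984356
After-tax real rate = 0.984356 − 1 → -156 basis points.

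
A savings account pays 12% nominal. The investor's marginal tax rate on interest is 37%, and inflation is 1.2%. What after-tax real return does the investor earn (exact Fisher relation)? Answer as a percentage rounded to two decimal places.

6.28%

After-tax nominal return = 12% × (1 − 0.37) = 7.5600%.
1 + r = 1.07560 / 1.01200 = 1.062846
After-tax real rate = 1.062846 − 1 → 6.28%.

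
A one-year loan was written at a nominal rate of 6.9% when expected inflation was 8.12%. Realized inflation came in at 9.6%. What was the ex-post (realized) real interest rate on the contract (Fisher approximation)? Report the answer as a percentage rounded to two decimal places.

-2.70%

Ex-post: 6.9% − 9.6% = -2.700%
So the realized real rate is -2.70%.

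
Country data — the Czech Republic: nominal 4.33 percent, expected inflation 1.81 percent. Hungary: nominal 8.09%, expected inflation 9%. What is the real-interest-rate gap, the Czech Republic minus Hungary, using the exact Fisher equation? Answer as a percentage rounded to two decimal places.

The Czech Republic: (1 + 0.0433)/(1 + 0.0181) − 1 = 2.4752%
Hungary: (1 + 0.0809)/(1 + 0.0900) − 1 = -0.8349%
Differential = 2.4752% − (-0.8349%) = 3.3101% → 3.31%.

3.31%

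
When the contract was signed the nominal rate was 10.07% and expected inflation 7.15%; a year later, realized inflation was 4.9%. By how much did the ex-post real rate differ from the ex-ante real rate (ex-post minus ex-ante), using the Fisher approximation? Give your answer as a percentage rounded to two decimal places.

Ex-ante: 10.07% − 7.15% = 2.920%
Ex-post: 10.07% − 4.9% = 5.170%
Difference (ex-post − ex-ante) = 2.2500% → 2.25%.

2.25%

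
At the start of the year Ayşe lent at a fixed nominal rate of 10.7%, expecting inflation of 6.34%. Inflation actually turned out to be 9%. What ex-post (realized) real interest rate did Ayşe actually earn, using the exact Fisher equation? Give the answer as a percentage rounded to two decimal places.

1.56%

Ex-post: (1 + 0.1070)/(1 + 0.0900) − 1 = 1.5596%
So the realized real rate is 1.56%.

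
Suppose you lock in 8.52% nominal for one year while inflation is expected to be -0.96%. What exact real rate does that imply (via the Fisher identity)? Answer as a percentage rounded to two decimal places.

9.57%

1 + r = 1.08520 / 0.99040 = 1.095719
r = 1.095719 − 1 = 9.5719%, i.e. 9.57%.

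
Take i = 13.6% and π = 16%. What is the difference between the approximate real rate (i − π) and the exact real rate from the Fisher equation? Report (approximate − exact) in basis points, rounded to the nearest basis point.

-33 basis points

Approximate: r ≈ 13.600% − 16.000% = -2.4000%
Exact: (1 + 0.1360)/(1 + 0.1600) − 1 = -2.0690%
Error = -2.4000% − (-2.0690%) = -0.3310% → -33 basis points.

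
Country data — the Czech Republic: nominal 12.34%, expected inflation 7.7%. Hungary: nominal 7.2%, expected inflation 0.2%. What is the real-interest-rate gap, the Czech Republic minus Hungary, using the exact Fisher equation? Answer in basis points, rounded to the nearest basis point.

The Czech Republic: (1 + 0.1234)/(1 + 0.0770) − 1 = 4.3083%
Hungary: (1 + 0.0720)/(1 + 0.0020) − 1 = 6.9860%
Differential = 4.3083% − 6.9860% = -2.6778% → -268 basis points.

-268 basis points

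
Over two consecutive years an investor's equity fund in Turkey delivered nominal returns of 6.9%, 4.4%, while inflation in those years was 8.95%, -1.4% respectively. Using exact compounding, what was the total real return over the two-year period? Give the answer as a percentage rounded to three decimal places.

3.890%

Compound the nominal returns: 1.0690 × 1.0440 = 1.116036.
Compound inflation: 1.0895 × 0.9860 = 1.074247.
Deflate: 1.116036 / 1.074247 = 1.038901.
Total real return = 1.038901 − 1 → 3.890%.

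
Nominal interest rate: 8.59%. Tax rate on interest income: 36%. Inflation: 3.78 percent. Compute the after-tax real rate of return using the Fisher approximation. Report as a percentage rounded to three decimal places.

1.718%

After-tax nominal return = 8.59% × (1 − 0.36) = 5.4976%.
r ≈ 5.4976% − 3.78% → 1.718%.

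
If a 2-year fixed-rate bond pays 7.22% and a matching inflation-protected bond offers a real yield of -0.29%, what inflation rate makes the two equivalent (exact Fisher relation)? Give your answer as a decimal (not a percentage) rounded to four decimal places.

0.0753

(1 + π) = (1 + i)/(1 + r) = 1.07220 / 0.99710 = 1.075318
Break-even inflation = 1.075318 − 1 → 0.0753.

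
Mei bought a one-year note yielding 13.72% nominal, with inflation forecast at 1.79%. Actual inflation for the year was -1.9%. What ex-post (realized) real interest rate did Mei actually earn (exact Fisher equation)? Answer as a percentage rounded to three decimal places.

Ex-post: (1 + 0.1372)/(1 − 0.0190) − 1 = 15.92253%
So the realized real rate is 15.923%.

15.923%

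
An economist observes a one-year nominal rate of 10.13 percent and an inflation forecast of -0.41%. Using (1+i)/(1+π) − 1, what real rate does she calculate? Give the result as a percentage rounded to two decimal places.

10.58%

By the Fisher equation, 1 + r = (1 + i)/(1 + π).
1 + r = 1.10130 / 0.99590 = 1.105834
r = 1.105834 − 1 = 10.5834%, i.e. 10.58%.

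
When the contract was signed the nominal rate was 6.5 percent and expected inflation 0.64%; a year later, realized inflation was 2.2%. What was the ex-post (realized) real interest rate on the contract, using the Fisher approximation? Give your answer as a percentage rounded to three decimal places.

Ex-post: 6.5% − 2.2% = 4.300%
So the realized real rate is 4.300%.

4.300%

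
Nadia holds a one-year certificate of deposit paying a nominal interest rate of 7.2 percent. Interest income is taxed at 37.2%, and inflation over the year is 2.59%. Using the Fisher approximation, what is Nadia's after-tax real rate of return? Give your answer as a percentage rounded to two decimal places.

After-tax nominal return = 7.2% × (1 − 0.372) = 4.5216%.
r ≈ 4.5216% − 2.59% → 1.93%.

1.93%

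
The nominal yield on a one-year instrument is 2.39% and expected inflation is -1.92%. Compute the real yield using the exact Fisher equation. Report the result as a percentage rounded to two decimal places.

4.39%

1 + r = 1.02390 / 0.98080 = 1.043944
r = 1.043944 − 1 = 4.3944%, i.e. 4.39%.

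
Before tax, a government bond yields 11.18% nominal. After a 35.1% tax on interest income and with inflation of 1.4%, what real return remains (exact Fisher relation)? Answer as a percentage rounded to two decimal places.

After-tax nominal return = 11.18% × (1 − 0.351) = 7.25582%.
1 + r = 1.0725582 / 1.01400 = 1.0577497
After-tax real rate = 1.0577497 − 1 → 5.77%.

5.77%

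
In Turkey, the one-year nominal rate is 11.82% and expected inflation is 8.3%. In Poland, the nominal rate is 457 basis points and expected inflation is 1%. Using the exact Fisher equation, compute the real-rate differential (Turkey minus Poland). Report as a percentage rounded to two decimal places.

Turkey: (1 + 0.1182)/(1 + 0.0830) − 1 = 3.2502%
Poland: (1 + 0.0457)/(1 + 0.0100) − 1 = 3.5347%
Differential = 3.2502% − 3.5347% = -0.2844% → -0.28%.

-0.28%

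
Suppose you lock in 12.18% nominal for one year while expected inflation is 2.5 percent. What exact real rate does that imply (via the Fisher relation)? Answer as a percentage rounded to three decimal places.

1 + r = 1.12180 / 1.02500 = 1.094439
r = 1.094439 − 1 = 9.4439%, i.e. 9.444%.

9.444%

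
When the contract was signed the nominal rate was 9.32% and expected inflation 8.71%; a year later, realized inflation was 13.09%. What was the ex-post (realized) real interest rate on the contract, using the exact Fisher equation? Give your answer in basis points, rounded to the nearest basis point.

Ex-post: (1 + 0.0932)/(1 + 0.1309) − 1 = -3.3336%
So the realized real rate is -333 basis points.

-333 basis points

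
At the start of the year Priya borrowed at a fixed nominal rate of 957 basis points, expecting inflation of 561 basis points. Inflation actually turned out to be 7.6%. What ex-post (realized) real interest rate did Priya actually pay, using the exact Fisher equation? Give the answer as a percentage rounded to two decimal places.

Ex-post: (1 + 0.0957)/(1 + 0.0760) − 1 = 1.8309%
So the realized real rate is 1.83%.

1.83%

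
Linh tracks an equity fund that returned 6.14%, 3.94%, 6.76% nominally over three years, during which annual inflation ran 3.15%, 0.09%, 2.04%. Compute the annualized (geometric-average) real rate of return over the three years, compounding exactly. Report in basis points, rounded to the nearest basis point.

379 basis points

Compound the nominal returns: 1.0614 × 1.0394 × 1.0676 = 1.17779678.
Compound inflation: 1.0315 × 1.0009 × 1.0204 = 1.05348989.
Deflate: 1.17779678 / 1.05348989 = 1.11799533.
Annualized real rate = 1.11799533^(1/3) − 1 = 3.7879% → 379 basis points.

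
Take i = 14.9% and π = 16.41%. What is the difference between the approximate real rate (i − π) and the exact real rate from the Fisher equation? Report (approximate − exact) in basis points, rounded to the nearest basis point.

-21 basis points

Approximate: r ≈ 14.900% − 16.410% = -1.5100%
Exact: (1 + 0.1490)/(1 + 0.1641) − 1 = -1.2971%
Error = -1.5100% − (-1.2971%) = -0.2129% → -21 basis points.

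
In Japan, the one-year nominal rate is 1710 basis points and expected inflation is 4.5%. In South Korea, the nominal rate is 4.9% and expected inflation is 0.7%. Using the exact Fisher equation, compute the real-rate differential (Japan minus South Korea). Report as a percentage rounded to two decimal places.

7.89%

Japan: (1 + 0.1710)/(1 + 0.0450) − 1 = 12.0574%
South Korea: (1 + 0.0490)/(1 + 0.0070) − 1 = 4.1708%
Differential = 12.0574% − 4.1708% = 7.8866% → 7.89%.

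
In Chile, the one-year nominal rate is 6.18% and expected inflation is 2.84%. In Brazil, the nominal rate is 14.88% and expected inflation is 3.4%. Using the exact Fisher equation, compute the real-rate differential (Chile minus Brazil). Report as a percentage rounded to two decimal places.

-7.85%

Chile: (1 + 0.0618)/(1 + 0.0284) − 1 = 3.2478%
Brazil: (1 + 0.1488)/(1 + 0.0340) − 1 = 11.1025%
Differential = 3.2478% − 11.1025% = -7.8548% → -7.85%.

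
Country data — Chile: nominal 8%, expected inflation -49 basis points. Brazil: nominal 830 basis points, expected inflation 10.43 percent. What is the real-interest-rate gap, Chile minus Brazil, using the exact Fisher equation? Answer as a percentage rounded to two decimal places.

Chile: (1 + 0.0800)/(1 − 0.0049) − 1 = 8.5318%
Brazil: (1 + 0.0830)/(1 + 0.1043) − 1 = -1.9288%
Differential = 8.5318% − (-1.9288%) = 10.4606% → 10.46%.

10.46%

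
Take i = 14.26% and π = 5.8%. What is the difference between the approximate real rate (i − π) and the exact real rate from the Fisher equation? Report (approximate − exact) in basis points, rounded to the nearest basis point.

Approximate: r ≈ 14.260% − 5.800% = 8.4600%
Exact: (1 + 0.1426)/(1 + 0.0580) − 1 = 7.9962%
Error = 8.4600% − 7.9962% = 0.4638% → 46 basis points.

46 basis points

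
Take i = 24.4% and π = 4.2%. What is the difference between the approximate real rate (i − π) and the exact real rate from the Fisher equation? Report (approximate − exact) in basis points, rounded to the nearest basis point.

81 basis points

Approximate: r ≈ 24.400% − 4.200% = 20.2000%
Exact: (1 + 0.2440)/(1 + 0.0420) − 1 = 19.3858%
Error = 20.2000% − 19.3858% = 0.8142% → 81 basis points.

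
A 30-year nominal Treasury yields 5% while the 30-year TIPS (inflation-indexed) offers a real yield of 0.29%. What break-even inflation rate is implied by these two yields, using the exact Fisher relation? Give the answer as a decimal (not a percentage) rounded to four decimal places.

0.0470

(1 + π) = (1 + i)/(1 + r) = 1.05000 / 1.00290 = 1.046964
Break-even inflation = 1.046964 − 1 → 0.0470.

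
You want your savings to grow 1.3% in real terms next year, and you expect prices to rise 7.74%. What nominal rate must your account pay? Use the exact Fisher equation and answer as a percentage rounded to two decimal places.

(1 + i) = (1 + r)(1 + π) = 1.01300 × 1.07740 = 1.0914062
i = 1.0914062 − 1, so the required nominal rate is 9.14%.

9.14%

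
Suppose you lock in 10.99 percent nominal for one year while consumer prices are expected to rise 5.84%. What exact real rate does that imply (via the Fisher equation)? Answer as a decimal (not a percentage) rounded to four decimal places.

0.0487

By the Fisher equation, 1 + r = (1 + i)/(1 + π).
1 + r = 1.10990 / 1.05840 = 1.048658
r = 1.048658 − 1 = 4.8658%, i.e. 0.0487.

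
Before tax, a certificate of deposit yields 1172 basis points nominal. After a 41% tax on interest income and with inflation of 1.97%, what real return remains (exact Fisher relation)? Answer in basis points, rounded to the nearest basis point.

After-tax nominal return = 11.72% × (1 − 0.41) = 6.9148%.
1 + r = 1.069148 / 1.01970 = 1.048493
After-tax real rate = 1.048493 − 1 → 485 basis points.

485 basis points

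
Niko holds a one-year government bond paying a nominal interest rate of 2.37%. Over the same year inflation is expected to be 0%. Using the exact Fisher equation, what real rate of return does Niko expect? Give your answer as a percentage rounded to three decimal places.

2.370%

By the Fisher equation, 1 + r = (1 + i)/(1 + π).
1 + r = 1.02370 / 1.00000 = 1.023700
r = 1.023700 − 1 = 2.3700%, i.e. 2.370%.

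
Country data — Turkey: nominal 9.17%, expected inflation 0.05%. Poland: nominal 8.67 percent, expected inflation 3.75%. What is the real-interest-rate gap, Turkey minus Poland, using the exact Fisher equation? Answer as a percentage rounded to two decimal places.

4.37%

Turkey: (1 + 0.0917)/(1 + 0.0005) − 1 = 9.1154%
Poland: (1 + 0.0867)/(1 + 0.0375) − 1 = 4.7422%
Differential = 9.1154% − 4.7422% = 4.3733% → 4.37%.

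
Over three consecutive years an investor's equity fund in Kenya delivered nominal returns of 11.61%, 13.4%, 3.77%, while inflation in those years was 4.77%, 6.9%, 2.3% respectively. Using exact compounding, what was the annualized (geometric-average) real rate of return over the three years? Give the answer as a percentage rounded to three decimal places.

4.656%

Nominal growth factor = 1.1161 × 1.1340 × 1.0377 = 1.31337268
Price-level growth factor = 1.0477 × 1.0690 × 1.0230 = 1.14575110
Real growth factor = 1.31337268 / 1.14575110 = 1.14629843
Annualized real rate = 1.14629843^(1/3) − 1 = 4.6564% → 4.656%.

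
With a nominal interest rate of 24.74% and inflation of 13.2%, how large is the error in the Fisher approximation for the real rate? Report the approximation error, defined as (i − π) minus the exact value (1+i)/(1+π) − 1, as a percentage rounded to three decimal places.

1.346%

Approximate: r ≈ 24.740% − 13.200% = 11.5400%
Exact: (1 + 0.2474)/(1 + 0.1320) − 1 = 10.1943%
Error = 11.5400% − 10.1943% = 1.3457% → 1.346%.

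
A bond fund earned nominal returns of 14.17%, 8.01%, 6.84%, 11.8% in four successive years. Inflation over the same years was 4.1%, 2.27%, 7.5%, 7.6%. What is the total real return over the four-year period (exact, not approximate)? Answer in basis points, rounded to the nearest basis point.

Nominal growth factor = 1.1417 × 1.0801 × 1.0684 × 1.1180 = 1.472962
Price-level growth factor = 1.0410 × 1.0227 × 1.0750 × 1.0760 = 1.231458
Real growth factor = 1.472962 / 1.231458 = 1.196112
Total real return = 1.196112 − 1 → 1961 basis points.

1961 basis points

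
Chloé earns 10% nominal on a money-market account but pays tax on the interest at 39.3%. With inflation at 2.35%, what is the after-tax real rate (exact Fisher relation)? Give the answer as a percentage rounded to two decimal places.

After-tax nominal return = 10% × (1 − 0.393) = 6.0700%.
1 + r = 1.06070 / 1.02350 = 1.036346
After-tax real rate = 1.036346 − 1 → 3.63%.

3.63%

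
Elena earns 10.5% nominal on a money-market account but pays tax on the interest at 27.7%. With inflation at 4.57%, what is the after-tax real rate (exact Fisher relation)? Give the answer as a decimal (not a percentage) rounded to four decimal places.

0.0289

After-tax nominal return = 10.5% × (1 − 0.277) = 7.5915%.
1 + r = 1.075915 / 1.04570 = 1.028895
After-tax real rate = 1.028895 − 1 → 0.0289.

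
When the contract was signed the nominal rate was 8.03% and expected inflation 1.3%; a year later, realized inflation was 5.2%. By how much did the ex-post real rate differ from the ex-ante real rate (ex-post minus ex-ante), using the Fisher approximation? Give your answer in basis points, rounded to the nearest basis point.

Ex-ante: 8.03% − 1.3% = 6.730%
Ex-post: 8.03% − 5.2% = 2.830%
Difference (ex-post − ex-ante) = -3.9000% → -390 basis points.

-390 basis points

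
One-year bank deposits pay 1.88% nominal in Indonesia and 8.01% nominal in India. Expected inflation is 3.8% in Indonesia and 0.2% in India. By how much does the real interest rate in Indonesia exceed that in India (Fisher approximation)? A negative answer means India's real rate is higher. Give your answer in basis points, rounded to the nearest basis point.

Indonesia: 1.88% − 3.8% = -1.920%
India: 8.01% − 0.2% = 7.810%
Differential = -9.730% → -973 basis points.

-973 basis points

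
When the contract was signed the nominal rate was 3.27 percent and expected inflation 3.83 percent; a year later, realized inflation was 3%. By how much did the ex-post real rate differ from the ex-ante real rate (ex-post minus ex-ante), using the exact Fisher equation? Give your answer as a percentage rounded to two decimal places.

0.80%

Ex-ante: (1 + 0.0327)/(1 + 0.0383) − 1 = -0.5393%
Ex-post: (1 + 0.0327)/(1 + 0.0300) − 1 = 0.2621%
Difference (ex-post − ex-ante) = 0.8015% → 0.80%.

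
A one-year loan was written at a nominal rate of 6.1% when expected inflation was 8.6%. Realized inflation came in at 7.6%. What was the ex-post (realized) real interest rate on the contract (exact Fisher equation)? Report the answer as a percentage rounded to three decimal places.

-1.394%

Ex-post: (1 + 0.0610)/(1 + 0.0760) − 1 = -1.3941%
So the realized real rate is -1.394%.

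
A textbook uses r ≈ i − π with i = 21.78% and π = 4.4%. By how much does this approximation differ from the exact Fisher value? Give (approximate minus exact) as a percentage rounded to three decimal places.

0.732%

Approximate: r ≈ 21.780% − 4.400% = 17.3800%
Exact: (1 + 0.2178)/(1 + 0.0440) − 1 = 16.64751%
Error = 17.3800% − 16.64751% = 0.73249% → 0.732%.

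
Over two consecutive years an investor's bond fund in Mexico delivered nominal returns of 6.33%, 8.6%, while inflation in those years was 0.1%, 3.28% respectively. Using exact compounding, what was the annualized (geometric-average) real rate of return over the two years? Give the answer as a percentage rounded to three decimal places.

5.686%

Nominal growth factor = 1.0633 × 1.0860 = 1.15474380
Price-level growth factor = 1.0010 × 1.0328 = 1.03383280
Real growth factor = 1.15474380 / 1.03383280 = 1.11695411
Annualized real rate = 1.11695411^(1/2) − 1 = 5.6860% → 5.686%.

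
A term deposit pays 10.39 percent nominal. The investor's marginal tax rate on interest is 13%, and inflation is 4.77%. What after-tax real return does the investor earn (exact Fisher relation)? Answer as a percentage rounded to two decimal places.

After-tax nominal return = 10.39% × (1 − 0.13) = 9.0393%.
1 + r = 1.090393 / 1.04770 = 1.040749
After-tax real rate = 1.040749 − 1 → 4.07%.

4.07%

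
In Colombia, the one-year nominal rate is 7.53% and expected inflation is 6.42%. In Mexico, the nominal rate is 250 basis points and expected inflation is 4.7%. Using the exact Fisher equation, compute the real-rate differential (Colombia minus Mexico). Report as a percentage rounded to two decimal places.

Colombia: (1 + 0.0753)/(1 + 0.0642) − 1 = 1.0430%
Mexico: (1 + 0.0250)/(1 + 0.0470) − 1 = -2.1012%
Differential = 1.0430% − (-2.1012%) = 3.1443% → 3.14%.

3.14%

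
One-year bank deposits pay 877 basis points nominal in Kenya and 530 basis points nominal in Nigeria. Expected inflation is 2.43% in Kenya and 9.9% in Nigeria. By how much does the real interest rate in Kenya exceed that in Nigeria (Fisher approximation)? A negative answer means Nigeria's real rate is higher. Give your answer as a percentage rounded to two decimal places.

10.94%

Kenya: 8.77% − 2.43% = 6.340%
Nigeria: 5.3% − 9.9% = -4.600%
Differential = 10.940% → 10.94%.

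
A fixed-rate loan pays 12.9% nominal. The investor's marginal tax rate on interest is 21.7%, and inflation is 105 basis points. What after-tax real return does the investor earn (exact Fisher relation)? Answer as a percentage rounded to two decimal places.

After-tax nominal return = 12.9% × (1 − 0.217) = 10.1007%.
1 + r = 1.101007 / 1.01050 = 1.089567
After-tax real rate = 1.089567 − 1 → 8.96%.

8.96%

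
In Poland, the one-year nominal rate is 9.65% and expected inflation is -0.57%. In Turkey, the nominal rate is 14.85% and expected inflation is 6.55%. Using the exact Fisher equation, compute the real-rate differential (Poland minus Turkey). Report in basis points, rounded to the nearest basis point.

Poland: (1 + 0.0965)/(1 − 0.0057) − 1 = 10.2786%
Turkey: (1 + 0.1485)/(1 + 0.0655) − 1 = 7.7898%
Differential = 10.2786% − 7.7898% = 2.4888% → 249 basis points.

249 basis points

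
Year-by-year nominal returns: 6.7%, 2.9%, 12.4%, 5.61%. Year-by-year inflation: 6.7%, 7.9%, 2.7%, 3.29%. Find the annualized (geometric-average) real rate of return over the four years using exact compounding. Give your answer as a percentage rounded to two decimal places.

Compound the nominal returns: 1.0670 × 1.0290 × 1.1240 × 1.0561 = 1.30332026.
Compound inflation: 1.0670 × 1.0790 × 1.0270 × 1.0329 = 1.22127814.
Deflate: 1.30332026 / 1.22127814 = 1.06717726.
Annualized real rate = 1.06717726^(1/4) − 1 = 1.6387% → 1.64%.

1.64%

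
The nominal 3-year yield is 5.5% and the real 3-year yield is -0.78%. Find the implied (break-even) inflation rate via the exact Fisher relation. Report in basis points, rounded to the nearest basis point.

(1 + π) = (1 + i)/(1 + r) = 1.05500 / 0.99220 = 1.063294
Break-even inflation = 1.063294 − 1 → 633 basis points.

633 basis points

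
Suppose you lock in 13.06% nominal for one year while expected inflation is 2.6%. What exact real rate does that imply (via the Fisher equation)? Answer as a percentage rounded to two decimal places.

1 + r = 1.13060 / 1.02600 = 1.101949
r = 1.101949 − 1 = 10.1949%, i.e. 10.19%.

10.19%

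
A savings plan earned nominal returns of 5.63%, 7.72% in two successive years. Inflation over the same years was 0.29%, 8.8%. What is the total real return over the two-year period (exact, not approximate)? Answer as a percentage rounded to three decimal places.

4.279%

Compound the nominal returns: 1.0563 × 1.0772 = 1.137846.
Compound inflation: 1.0029 × 1.0880 = 1.091155.
Deflate: 1.137846 / 1.091155 = 1.042791.
Total real return = 1.042791 − 1 → 4.279%.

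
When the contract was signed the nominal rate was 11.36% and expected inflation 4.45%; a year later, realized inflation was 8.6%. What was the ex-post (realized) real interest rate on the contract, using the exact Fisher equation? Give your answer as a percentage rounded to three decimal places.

2.541%

Ex-post: (1 + 0.1136)/(1 + 0.0860) − 1 = 2.5414%
So the realized real rate is 2.541%.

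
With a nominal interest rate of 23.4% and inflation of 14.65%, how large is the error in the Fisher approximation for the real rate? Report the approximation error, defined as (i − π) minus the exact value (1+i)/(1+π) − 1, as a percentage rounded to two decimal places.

1.12%

Approximate: r ≈ 23.400% − 14.650% = 8.7500%
Exact: (1 + 0.2340)/(1 + 0.1465) − 1 = 7.6319%
Error = 8.7500% − 7.6319% = 1.1181% → 1.12%.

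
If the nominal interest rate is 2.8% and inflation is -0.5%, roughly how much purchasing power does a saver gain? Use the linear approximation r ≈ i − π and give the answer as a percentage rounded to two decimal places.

3.30%

r ≈ i − π = 2.8% − (-0.5%) = 3.30%.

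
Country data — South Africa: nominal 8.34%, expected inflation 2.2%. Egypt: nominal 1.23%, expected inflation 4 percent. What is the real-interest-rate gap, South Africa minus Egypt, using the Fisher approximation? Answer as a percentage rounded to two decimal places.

8.91%

South Africa: 8.34% − 2.2% = 6.140%
Egypt: 1.23% − 4% = -2.770%
Differential = 8.910% → 8.91%.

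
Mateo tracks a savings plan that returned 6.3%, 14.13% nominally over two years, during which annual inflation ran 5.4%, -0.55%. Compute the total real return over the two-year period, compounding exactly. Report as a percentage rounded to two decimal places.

15.74%

Nominal growth factor = 1.0630 × 1.1413 = 1.213202
Price-level growth factor = 1.0540 × 0.9945 = 1.048203
Real growth factor = 1.213202 / 1.048203 = 1.157411
Total real return = 1.157411 − 1 → 15.74%.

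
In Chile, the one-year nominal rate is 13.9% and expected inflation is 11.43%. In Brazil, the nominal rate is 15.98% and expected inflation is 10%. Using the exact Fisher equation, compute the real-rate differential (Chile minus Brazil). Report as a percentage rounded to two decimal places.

Chile: (1 + 0.1390)/(1 + 0.1143) − 1 = 2.2166%
Brazil: (1 + 0.1598)/(1 + 0.1000) − 1 = 5.4364%
Differential = 2.2166% − 5.4364% = -3.2197% → -3.22%.

-3.22%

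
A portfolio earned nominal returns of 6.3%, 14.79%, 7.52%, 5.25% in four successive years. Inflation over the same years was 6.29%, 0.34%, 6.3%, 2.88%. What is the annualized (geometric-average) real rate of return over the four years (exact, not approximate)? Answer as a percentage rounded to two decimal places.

4.31%

Nominal growth factor = 1.0630 × 1.1479 × 1.0752 × 1.0525 = 1.38085692
Price-level growth factor = 1.0629 × 1.0034 × 1.0630 × 1.0288 = 1.16635492
Real growth factor = 1.38085692 / 1.16635492 = 1.18390800
Annualized real rate = 1.18390800^(1/4) − 1 = 4.3109% → 4.31%.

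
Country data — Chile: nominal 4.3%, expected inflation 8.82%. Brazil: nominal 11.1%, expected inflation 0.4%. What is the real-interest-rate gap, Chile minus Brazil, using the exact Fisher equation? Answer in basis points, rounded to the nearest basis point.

-1481 basis points

Chile: (1 + 0.0430)/(1 + 0.0882) − 1 = -4.1536%
Brazil: (1 + 0.1110)/(1 + 0.0040) − 1 = 10.6574%
Differential = -4.1536% − 10.6574% = -14.8110% → -1481 basis points.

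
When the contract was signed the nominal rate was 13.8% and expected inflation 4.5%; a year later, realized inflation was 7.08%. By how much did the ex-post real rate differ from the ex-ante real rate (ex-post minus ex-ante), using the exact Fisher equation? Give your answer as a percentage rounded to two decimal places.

Ex-ante: (1 + 0.1380)/(1 + 0.0450) − 1 = 8.8995%
Ex-post: (1 + 0.1380)/(1 + 0.0708) − 1 = 6.2757%
Difference (ex-post − ex-ante) = -2.6238% → -2.62%.

-2.62%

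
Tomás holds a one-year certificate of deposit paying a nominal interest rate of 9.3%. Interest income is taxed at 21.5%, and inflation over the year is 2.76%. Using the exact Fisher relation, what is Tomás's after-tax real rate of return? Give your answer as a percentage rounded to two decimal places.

4.42%

After-tax nominal return = 9.3% × (1 − 0.215) = 7.3005%.
1 + r = 1.073005 / 1.02760 = 1.044185
After-tax real rate = 1.044185 − 1 → 4.42%.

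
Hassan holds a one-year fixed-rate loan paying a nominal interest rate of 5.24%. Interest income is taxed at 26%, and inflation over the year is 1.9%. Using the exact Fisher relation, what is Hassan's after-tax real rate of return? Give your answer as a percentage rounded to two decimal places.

After-tax nominal return = 5.24% × (1 − 0.26) = 3.8776%.
1 + r = 1.038776 / 1.01900 = 1.019407
After-tax real rate = 1.019407 − 1 → 1.94%.

1.94%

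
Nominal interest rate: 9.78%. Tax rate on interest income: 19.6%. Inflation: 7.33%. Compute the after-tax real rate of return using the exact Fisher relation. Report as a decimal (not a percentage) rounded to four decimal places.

0.0050

After-tax nominal return = 9.78% × (1 − 0.196) = 7.86312%.
1 + r = 1.0786312 / 1.07330 = 1.004967
After-tax real rate = 1.004967 − 1 → 0.0050.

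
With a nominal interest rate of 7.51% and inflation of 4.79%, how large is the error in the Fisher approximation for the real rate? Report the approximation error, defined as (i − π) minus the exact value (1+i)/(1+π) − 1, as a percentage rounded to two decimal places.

0.12%

Approximate: r ≈ 7.510% − 4.790% = 2.7200%
Exact: (1 + 0.0751)/(1 + 0.0479) − 1 = 2.5957%
Error = 2.7200% − 2.5957% = 0.1243% → 0.12%.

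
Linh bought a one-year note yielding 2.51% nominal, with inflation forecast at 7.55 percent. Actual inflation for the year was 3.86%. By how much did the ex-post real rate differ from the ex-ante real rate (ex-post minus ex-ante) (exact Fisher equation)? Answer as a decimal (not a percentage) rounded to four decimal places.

0.0339

Ex-ante: (1 + 0.0251)/(1 + 0.0755) − 1 = -4.6862%
Ex-post: (1 + 0.0251)/(1 + 0.0386) − 1 = -1.2998%
Difference (ex-post − ex-ante) = 3.3864% → 0.0339.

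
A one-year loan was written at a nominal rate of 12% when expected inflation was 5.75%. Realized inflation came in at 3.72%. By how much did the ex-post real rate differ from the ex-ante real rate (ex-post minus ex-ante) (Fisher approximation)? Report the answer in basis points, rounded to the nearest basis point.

203 basis points

Ex-ante: 12% − 5.75% = 6.250%
Ex-post: 12% − 3.72% = 8.280%
Difference (ex-post − ex-ante) = 2.0300% → 203 basis points.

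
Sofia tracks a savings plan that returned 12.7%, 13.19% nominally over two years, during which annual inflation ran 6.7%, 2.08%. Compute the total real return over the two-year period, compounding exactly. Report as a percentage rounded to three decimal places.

17.119%

Compound the nominal returns: 1.1270 × 1.1319 = 1.275651.
Compound inflation: 1.0670 × 1.0208 = 1.089194.
Deflate: 1.275651 / 1.089194 = 1.171189.
Total real return = 1.171189 − 1 → 17.119%.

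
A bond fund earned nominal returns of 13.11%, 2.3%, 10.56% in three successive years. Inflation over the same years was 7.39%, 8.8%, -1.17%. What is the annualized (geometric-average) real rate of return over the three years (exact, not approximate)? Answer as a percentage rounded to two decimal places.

Compound the nominal returns: 1.1311 × 1.0230 × 1.1056 = 1.27930668.
Compound inflation: 1.0739 × 1.0880 × 0.9883 = 1.15473288.
Deflate: 1.27930668 / 1.15473288 = 1.10788105.
Annualized real rate = 1.10788105^(1/3) − 1 = 3.4740% → 3.47%.

3.47%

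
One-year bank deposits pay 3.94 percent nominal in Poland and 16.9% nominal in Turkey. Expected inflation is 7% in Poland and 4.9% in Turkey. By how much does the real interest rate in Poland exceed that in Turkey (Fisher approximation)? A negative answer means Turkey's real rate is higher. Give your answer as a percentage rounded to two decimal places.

Poland: 3.94% − 7% = -3.060%
Turkey: 16.9% − 4.9% = 12.000%
Differential = -15.060% → -15.06%.

-15.06%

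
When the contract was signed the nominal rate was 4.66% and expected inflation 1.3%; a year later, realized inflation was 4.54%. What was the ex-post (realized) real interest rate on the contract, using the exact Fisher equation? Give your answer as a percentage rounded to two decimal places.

Ex-post: (1 + 0.0466)/(1 + 0.0454) − 1 = 0.1148%
So the realized real rate is 0.11%.

0.11%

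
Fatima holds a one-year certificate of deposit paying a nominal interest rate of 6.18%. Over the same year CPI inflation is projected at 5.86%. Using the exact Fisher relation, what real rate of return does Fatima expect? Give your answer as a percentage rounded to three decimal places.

1 + r = 1.06180 / 1.05860 = 1.003023
r = 1.003023 − 1 = 0.3023%, i.e. 0.302%.

0.302%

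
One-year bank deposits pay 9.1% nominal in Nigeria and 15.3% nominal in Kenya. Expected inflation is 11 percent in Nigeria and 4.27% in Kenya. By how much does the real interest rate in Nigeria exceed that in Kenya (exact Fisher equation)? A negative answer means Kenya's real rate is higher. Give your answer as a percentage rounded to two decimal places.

-12.29%

Nigeria: (1 + 0.0910)/(1 + 0.1100) − 1 = -1.7117%
Kenya: (1 + 0.1530)/(1 + 0.0427) − 1 = 10.5783%
Differential = -1.7117% − 10.5783% = -12.2900% → -12.29%.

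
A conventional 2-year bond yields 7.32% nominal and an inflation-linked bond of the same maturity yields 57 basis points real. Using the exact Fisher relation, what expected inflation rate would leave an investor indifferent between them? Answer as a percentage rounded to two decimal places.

6.71%

(1 + π) = (1 + i)/(1 + r) = 1.07320 / 1.00570 = 1.067117
Break-even inflation = 1.067117 − 1 → 6.71%.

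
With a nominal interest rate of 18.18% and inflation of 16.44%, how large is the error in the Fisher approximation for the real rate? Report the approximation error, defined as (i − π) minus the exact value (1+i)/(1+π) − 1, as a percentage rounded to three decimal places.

Approximate: r ≈ 18.180% − 16.440% = 1.7400%
Exact: (1 + 0.1818)/(1 + 0.1644) − 1 = 1.4943%
Error = 1.7400% − 1.4943% = 0.2457% → 0.246%.

0.246%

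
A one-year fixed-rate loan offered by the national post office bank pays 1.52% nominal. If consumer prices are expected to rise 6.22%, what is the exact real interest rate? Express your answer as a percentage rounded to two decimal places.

-4.42%

By the Fisher relation, 1 + r = (1 + i)/(1 + π).
1 + r = 1.01520 / 1.06220 = 0.955752
r = 0.955752 − 1 = -4.4248%, i.e. -4.42%.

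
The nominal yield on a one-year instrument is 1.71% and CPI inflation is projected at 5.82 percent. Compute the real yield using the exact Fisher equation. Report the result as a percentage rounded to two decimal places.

By the Fisher identity, 1 + r = (1 + i)/(1 + π).
1 + r = 1.01710 / 1.05820 = 0.961160
r = 0.961160 − 1 = -3.8840%, i.e. -3.88%.

-3.88%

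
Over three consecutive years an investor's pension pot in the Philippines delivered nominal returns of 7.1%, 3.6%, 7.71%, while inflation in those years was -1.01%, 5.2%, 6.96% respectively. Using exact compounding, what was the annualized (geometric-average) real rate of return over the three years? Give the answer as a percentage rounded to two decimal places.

2.37%

Nominal growth factor = 1.0710 × 1.0360 × 1.0771 = 1.19510277
Price-level growth factor = 0.9899 × 1.0520 × 1.0696 = 1.11385449
Real growth factor = 1.19510277 / 1.11385449 = 1.07294335
Annualized real rate = 1.07294335^(1/3) − 1 = 2.3746% → 2.37%.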